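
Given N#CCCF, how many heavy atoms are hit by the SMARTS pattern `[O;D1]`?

0

The query [O;D1] means: aliphatic oxygen bonded to exactly one heavy atom.
Check the 5 heavy atoms by environment: 3× C (D2) → no; 1× N (D1) → no; 1× F (D1) → no.
No environment satisfies the query, so 0 matching atoms.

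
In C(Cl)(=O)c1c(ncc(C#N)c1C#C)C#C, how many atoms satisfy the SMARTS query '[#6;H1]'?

The query [#6;H1] means: any carbon bearing exactly one hydrogen.
Check the 15 heavy atoms by environment: 1× n (aromatic, H0) → no; 4× c (aromatic, H0) → no; 1× c (aromatic, H1) → match; 4× C (H0) → no; 2× C (H1) → match; 1× N (H0) → no; 1× O (H0) → no; 1× Cl (H0) → no.
Summing the matching environments: 1 + 2 = 3 matching atoms.

3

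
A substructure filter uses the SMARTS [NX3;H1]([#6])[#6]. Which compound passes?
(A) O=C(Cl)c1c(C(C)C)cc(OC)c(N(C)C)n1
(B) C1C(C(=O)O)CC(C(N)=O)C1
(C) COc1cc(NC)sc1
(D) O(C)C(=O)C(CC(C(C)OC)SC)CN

C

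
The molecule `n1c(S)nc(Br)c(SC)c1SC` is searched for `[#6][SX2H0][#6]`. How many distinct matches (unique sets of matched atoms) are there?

2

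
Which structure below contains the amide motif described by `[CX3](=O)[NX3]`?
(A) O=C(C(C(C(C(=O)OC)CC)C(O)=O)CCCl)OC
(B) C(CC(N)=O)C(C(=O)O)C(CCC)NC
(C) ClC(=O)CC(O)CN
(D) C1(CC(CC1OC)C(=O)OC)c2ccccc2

[CX3](=O)[NX3] describes a carbonyl carbon bonded to a trivalent nitrogen (an amide).
(A) has a carboxylic acid group (-C(=O)OH) but the carbonyl is bonded to O, not to an NX3 nitrogen.
(B) contains a primary amide (-C(=O)NH2), which satisfies every atom and bond constraint.
(C) has a primary amino group (-NH2) but the -NH2 is not attached to a carbonyl carbon.
(D) has a methyl-ester group (-C(=O)OCH3) but the carbonyl is bonded to O, not to an NX3 nitrogen.
So the answer is (B).

B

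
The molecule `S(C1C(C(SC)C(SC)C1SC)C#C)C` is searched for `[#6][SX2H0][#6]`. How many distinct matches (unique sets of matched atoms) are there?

4

[#6][SX2H0][#6] is the SMARTS for a thioether: an aliphatic sulfur bridging two carbons with no H on the sulfur.
The molecule carries 4 separate instances of a methylthio ether (-SCH3) meeting every constraint; each maps to a distinct set of atoms, giving 4 matches.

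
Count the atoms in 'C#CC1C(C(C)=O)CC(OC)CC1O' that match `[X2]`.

4

The query [X2] means: any atom with exactly two total connections (bonds + H).
Check the 14 heavy atoms by environment: 8× C (X4) → no; 2× O (X2) → match; 1× C (X3) → no; 1× O (X1) → no; 2× C (X2) → match.
Summing the matching environments: 2 + 2 = 4 matching atoms.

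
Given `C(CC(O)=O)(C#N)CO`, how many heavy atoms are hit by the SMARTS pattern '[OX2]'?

Check the 9 heavy atoms by environment: 3× C (X4) → no; 2× O (X2) → match; 1× C (X2) → no; 1× N (X1) → no; 1× C (X3) → no; 1× O (X1) → no.
That gives 2 matching atoms.

2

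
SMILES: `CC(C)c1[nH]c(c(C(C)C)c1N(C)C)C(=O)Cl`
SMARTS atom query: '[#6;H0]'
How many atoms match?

5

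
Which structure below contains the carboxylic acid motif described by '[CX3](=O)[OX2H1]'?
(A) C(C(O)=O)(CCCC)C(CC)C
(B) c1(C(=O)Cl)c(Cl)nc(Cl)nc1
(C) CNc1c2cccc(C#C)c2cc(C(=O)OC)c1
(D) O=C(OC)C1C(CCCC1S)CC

[CX3](=O)[OX2H1] describes an sp2 carbon double-bonded to O and single-bonded to an -OH oxygen (a carboxylic acid).
(A) contains a carboxylic acid group (-C(=O)OH), which satisfies every atom and bond constraint.
(B) has an acyl chloride (-C(=O)Cl) but the carbonyl is bonded to Cl, not to an -OH oxygen.
(C) has a methyl-ester group (-C(=O)OCH3) but the singly-bonded O has no H (OX2H0, not OX2H1).
(D) has a methyl-ester group (-C(=O)OCH3) but the singly-bonded O has no H (OX2H0, not OX2H1).
So the answer is (A).

A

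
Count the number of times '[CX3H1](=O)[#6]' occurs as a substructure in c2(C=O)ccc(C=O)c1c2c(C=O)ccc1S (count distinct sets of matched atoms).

[CX3H1](=O)[#6] is the SMARTS for an aldehyde: an sp2 carbon with one H, double-bonded to O and single-bonded to carbon.
The molecule carries 3 separate instances of an aldehyde (-CHO) meeting every constraint; each maps to a distinct set of atoms, giving 3 matches.

3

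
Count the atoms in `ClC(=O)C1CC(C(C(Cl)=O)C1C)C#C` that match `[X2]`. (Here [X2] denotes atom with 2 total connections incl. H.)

2

The query [X2] means: any atom with exactly two total connections (bonds + H).
Check the 14 heavy atoms by environment: 6× C (X4) → no; 2× C (X2) → match; 2× C (X3) → no; 2× O (X1) → no; 2× Cl (X1) → no.
That gives 2 matching atoms.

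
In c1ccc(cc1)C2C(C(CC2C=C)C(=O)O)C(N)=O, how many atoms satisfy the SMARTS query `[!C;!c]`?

Check the 19 heavy atoms by environment: 9× C → no; 3× O → match; 1× N → match; 6× c (aromatic) → no.
Summing the matching environments: 3 + 1 = 4 matching atoms.

4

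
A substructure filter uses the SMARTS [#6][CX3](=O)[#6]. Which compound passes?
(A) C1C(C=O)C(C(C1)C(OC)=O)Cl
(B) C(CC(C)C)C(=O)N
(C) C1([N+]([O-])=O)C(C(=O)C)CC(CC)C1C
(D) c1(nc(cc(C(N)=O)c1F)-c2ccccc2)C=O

C

[#6][CX3](=O)[#6] describes a carbonyl carbon (no H) flanked by two carbons (a ketone).
(A) has an aldehyde (-CHO) but the carbonyl carbon has H1, so it is not flanked by two carbons.
(B) has a primary amide (-C(=O)NH2) but one neighbour of the carbonyl carbon is N, not C.
(C) contains an acetyl/ketone group (-C(=O)CH3), which satisfies every atom and bond constraint.
(D) has a primary amide (-C(=O)NH2) but one neighbour of the carbonyl carbon is N, not C.
So the answer is (C).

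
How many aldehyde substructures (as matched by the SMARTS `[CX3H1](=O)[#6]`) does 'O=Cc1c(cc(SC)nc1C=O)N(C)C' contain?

2

[CX3H1](=O)[#6] is the SMARTS for an aldehyde: an sp2 carbon with one H, double-bonded to O and single-bonded to carbon.
The molecule carries 2 separate instances of an aldehyde (-CHO) meeting every constraint; each maps to a distinct set of atoms, giving 2 matches.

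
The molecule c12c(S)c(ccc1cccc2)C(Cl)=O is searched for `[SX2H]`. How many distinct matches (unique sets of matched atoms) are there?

1

[SX2H] is the SMARTS for a thiol: an aliphatic sulfur with two connections, one being H.
Exactly one fragment in the molecule meets all constraints, giving 1 match.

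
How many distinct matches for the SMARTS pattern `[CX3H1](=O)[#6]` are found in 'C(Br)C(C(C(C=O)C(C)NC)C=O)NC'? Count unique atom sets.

2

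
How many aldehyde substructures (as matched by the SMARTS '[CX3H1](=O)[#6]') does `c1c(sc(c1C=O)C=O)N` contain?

2

[CX3H1](=O)[#6] is the SMARTS for an aldehyde: an sp2 carbon with one H, double-bonded to O and single-bonded to carbon.
The molecule carries 2 separate instances of an aldehyde (-CHO) meeting every constraint; each maps to a distinct set of atoms, giving 2 matches.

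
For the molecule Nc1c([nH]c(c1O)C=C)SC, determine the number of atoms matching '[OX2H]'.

1

The query [OX2H] means: aliphatic oxygen with two connections, one of which is H — an -OH oxygen.
Check the 11 heavy atoms by environment: 1× n (aromatic, H1, X3) → no; 4× c (aromatic, H0, X3) → no; 1× C (H1, X3) → no; 1× C (H2, X3) → no; 1× S (H0, X2) → no; 1× C (H3, X4) → no; 1× N (H2, X3) → no; 1× O (H1, X2) → match.
That gives 1 matching atom.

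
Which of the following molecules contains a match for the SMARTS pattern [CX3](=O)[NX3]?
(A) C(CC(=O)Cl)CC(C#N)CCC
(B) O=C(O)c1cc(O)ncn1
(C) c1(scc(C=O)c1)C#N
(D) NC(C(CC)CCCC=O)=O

[CX3](=O)[NX3] describes a carbonyl carbon bonded to a trivalent nitrogen (an amide).
(A) has a nitrile (-C#N) but the nitrile N is NX1 (triple-bonded), not NX3.
(B) has a carboxylic acid group (-C(=O)OH) but the carbonyl is bonded to O, not to an NX3 nitrogen.
(C) has a nitrile (-C#N) but the nitrile N is NX1 (triple-bonded), not NX3.
(D) contains a primary amide (-C(=O)NH2), which satisfies every atom and bond constraint.
So the answer is (D).

D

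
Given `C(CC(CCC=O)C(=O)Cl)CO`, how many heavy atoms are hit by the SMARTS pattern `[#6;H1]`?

2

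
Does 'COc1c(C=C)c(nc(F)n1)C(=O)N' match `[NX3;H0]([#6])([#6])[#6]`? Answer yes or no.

No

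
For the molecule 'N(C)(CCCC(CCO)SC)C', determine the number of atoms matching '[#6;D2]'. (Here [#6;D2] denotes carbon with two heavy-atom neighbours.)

5

The query [#6;D2] means: any carbon bonded to exactly two heavy atoms.
Check the 12 heavy atoms by environment: 5× C (D2) → match; 1× C (D3) → no; 1× S (D2) → no; 3× C (D1) → no; 1× O (D1) → no; 1× N (D3) → no.
That gives 5 matching atoms.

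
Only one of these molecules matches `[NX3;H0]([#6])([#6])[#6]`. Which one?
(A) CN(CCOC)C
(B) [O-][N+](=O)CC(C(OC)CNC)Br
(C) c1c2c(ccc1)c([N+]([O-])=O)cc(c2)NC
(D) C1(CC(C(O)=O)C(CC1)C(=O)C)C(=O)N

A

[NX3;H0]([#6])([#6])[#6] describes a trivalent nitrogen with no H, bonded to three carbons (a tertiary amine).
(A) contains a dimethylamino group (-N(CH3)2), which satisfies every atom and bond constraint.
(B) has an N-methylamino group (-NHCH3) but the nitrogen still has one H (H1), not H0.
(C) has an N-methylamino group (-NHCH3) but the nitrogen still has one H (H1), not H0.
(D) has a primary amide (-C(=O)NH2) but the amide nitrogen has H2 and only one carbon neighbour.
So the answer is (A).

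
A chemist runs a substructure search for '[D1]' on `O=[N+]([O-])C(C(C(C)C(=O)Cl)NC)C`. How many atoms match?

The query [D1] means: atom with exactly one heavy-atom neighbour (degree 1).
Check the 13 heavy atoms by environment: 3× C (D1) → match; 4× C (D3) → no; 1× N (D2) → no; 1× N (charge +1, D3) → no; 1× O (charge -1, D1) → match; 2× O (D1) → match; 1× Cl (D1) → match.
Summing the matching environments: 3 + 1 + 2 + 1 = 7 matching atoms.

7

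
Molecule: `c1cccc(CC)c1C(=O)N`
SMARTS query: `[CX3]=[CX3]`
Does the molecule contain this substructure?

The pattern [CX3]=[CX3] describes a non-aromatic C=C double bond between two sp2 carbons — an alkene.
The closest candidate here is an ethyl group (-CH2CH3), but its C-C bond is a single bond between CX4 carbons, not CX3=CX3. No other fragment satisfies the full query, so there is no match.

No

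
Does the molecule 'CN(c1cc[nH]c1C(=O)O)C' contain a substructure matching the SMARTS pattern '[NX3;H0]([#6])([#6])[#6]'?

Yes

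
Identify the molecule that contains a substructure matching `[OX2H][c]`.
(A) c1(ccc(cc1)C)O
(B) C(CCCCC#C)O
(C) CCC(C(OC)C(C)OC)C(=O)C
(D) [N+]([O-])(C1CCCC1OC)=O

A

[OX2H][c] describes a hydroxyl oxygen attached to an aromatic carbon (a phenol).
(A) contains a hydroxyl group (-OH), which satisfies every atom and bond constraint.
(B) has a hydroxyl group (-OH) but the -OH is on an aliphatic carbon, not an aromatic c.
(C) has a methoxy ether (-OCH3) but the oxygen has H0, not H1.
(D) has a methoxy ether (-OCH3) but the oxygen has H0, not H1.
So the answer is (A).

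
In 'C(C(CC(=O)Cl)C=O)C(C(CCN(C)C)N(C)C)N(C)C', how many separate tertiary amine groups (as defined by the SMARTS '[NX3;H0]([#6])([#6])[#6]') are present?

[NX3;H0]([#6])([#6])[#6] is the SMARTS for a tertiary amine: a trivalent nitrogen with no H, bonded to three carbons.
The molecule carries 3 separate instances of a dimethylamino group (-N(CH3)2) meeting every constraint; each maps to a distinct set of atoms, giving 3 matches.

3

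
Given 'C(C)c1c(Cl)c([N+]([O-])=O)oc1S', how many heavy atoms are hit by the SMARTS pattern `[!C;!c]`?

6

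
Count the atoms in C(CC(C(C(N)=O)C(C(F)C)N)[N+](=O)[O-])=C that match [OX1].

The query [OX1] means: aliphatic oxygen with one total connection — typically a carbonyl =O or an oxide.
Check the 16 heavy atoms by environment: 6× C (X4) → no; 3× C (X3) → no; 2× O (X1) → match; 2× N (X3) → no; 1× F (X1) → no; 1× N (charge +1, X3) → no; 1× O (charge -1, X1) → match.
Summing the matching environments: 2 + 1 = 3 matching atoms.

3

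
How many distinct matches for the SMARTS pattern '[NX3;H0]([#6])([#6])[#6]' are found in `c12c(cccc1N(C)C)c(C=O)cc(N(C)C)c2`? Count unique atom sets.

2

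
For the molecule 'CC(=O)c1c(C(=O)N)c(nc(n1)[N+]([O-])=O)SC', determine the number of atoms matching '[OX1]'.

The query [OX1] means: aliphatic oxygen with one total connection — typically a carbonyl =O or an oxide.
Check the 17 heavy atoms by environment: 2× n (aromatic, X2) → no; 4× c (aromatic, X3) → no; 1× S (X2) → no; 2× C (X4) → no; 2× C (X3) → no; 3× O (X1) → match; 1× N (X3) → no; 1× N (charge +1, X3) → no; 1× O (charge -1, X1) → match.
Summing the matching environments: 3 + 1 = 4 matching atoms.

4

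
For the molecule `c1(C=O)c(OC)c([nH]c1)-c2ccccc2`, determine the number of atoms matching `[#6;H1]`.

7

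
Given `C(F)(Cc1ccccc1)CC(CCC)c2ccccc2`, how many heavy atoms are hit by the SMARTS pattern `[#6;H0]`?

2

The query [#6;H0] means: any carbon with no attached hydrogen.
Check the 20 heavy atoms by environment: 1× C (H3) → no; 4× C (H2) → no; 2× C (H1) → no; 2× c (aromatic, H0) → match; 10× c (aromatic, H1) → no; 1× F (H0) → no.
That gives 2 matching atoms.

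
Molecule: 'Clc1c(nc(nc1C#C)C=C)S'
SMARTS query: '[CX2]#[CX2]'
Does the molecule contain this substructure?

The pattern [CX2]#[CX2] describes a carbon-carbon triple bond — an alkyne.
The molecule carries an ethynyl group (-C#CH), whose atoms satisfy every constraint of the query, so the pattern matches.

Yes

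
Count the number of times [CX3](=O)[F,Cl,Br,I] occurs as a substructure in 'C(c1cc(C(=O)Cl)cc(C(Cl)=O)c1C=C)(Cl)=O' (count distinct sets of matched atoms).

[CX3](=O)[F,Cl,Br,I] is the SMARTS for an acyl halide: a carbonyl carbon bonded to a halogen.
The molecule carries 3 separate instances of an acyl chloride (-C(=O)Cl) meeting every constraint; each maps to a distinct set of atoms, giving 3 matches.

3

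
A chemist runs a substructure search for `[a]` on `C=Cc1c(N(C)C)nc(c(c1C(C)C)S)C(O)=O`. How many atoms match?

6

The query [a] means: a matches any aromatic atom.
Check the 18 heavy atoms by environment: 1× n (aromatic) → match; 5× c (aromatic) → match; 1× N → no; 8× C → no; 2× O → no; 1× S → no.
Summing the matching environments: 1 + 5 = 6 matching atoms.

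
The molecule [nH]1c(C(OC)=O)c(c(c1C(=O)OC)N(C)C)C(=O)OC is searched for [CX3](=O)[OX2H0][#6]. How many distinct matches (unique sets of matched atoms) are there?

3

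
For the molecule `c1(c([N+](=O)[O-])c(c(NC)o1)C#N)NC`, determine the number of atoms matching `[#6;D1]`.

2

The query [#6;D1] means: carbon bonded to exactly one heavy atom.
Check the 14 heavy atoms by environment: 1× o (aromatic, D2) → no; 4× c (aromatic, D3) → no; 1× N (charge +1, D3) → no; 1× O (charge -1, D1) → no; 1× O (D1) → no; 2× N (D2) → no; 2× C (D1) → match; 1× C (D2) → no; 1× N (D1) → no.
That gives 2 matching atoms.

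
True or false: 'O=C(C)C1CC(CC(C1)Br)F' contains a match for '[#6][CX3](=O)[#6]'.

The pattern [#6][CX3](=O)[#6] describes a carbonyl carbon (no H) flanked by two carbons — a ketone.
The molecule carries an acetyl/ketone group (-C(=O)CH3), whose atoms satisfy every constraint of the query, so the pattern matches.

True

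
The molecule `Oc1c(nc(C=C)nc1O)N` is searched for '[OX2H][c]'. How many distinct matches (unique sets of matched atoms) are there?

2

[OX2H][c] is the SMARTS for a phenol: a hydroxyl oxygen attached to an aromatic carbon.
The molecule carries 2 separate instances of a hydroxyl group (-OH) meeting every constraint; each maps to a distinct set of atoms, giving 2 matches.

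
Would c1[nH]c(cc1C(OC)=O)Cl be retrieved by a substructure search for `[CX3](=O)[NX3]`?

No

The pattern [CX3](=O)[NX3] describes a carbonyl carbon bonded to a trivalent nitrogen — an amide.
The closest candidate here is a methyl-ester group (-C(=O)OCH3), but the carbonyl is bonded to O, not to an NX3 nitrogen. No other fragment satisfies the full query, so there is no match.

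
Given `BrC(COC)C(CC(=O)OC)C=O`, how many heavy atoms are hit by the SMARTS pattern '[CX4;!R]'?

6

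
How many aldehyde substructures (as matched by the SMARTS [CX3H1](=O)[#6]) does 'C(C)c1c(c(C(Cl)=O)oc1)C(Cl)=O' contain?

[CX3H1](=O)[#6] is the SMARTS for an aldehyde: an sp2 carbon with one H, double-bonded to O and single-bonded to carbon.
No fragment in the molecule satisfies every constraint, giving 0 matches.

0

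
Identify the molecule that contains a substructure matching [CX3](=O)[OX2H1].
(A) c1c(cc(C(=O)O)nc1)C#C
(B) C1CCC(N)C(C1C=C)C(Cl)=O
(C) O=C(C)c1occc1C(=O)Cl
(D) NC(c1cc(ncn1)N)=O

A

[CX3](=O)[OX2H1] describes an sp2 carbon double-bonded to O and single-bonded to an -OH oxygen (a carboxylic acid).
(A) contains a carboxylic acid group (-C(=O)OH), which satisfies every atom and bond constraint.
(B) has an acyl chloride (-C(=O)Cl) but the carbonyl is bonded to Cl, not to an -OH oxygen.
(C) has an acyl chloride (-C(=O)Cl) but the carbonyl is bonded to Cl, not to an -OH oxygen.
(D) has a primary amide (-C(=O)NH2) but the carbonyl is bonded to N, not to an -OH oxygen.
So the answer is (A).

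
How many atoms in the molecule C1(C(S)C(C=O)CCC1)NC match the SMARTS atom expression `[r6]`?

6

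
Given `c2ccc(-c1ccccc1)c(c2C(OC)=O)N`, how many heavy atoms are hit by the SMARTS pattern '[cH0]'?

4

The query [cH0] means: aromatic carbon with no attached hydrogen (substituted or ring-fusion).
Check the 17 heavy atoms by environment: 4× c (aromatic, H0) → match; 8× c (aromatic, H1) → no; 1× C (H0) → no; 2× O (H0) → no; 1× C (H3) → no; 1× N (H2) → no.
That gives 4 matching atoms.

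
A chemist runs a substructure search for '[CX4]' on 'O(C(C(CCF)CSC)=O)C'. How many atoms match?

The query [CX4] means: C with X4: aliphatic carbon with exactly 4 total connections (bonds + H).
Check the 11 heavy atoms by environment: 6× C (X4) → match; 1× F (X1) → no; 1× S (X2) → no; 1× C (X3) → no; 1× O (X1) → no; 1× O (X2) → no.
That gives 6 matching atoms.

6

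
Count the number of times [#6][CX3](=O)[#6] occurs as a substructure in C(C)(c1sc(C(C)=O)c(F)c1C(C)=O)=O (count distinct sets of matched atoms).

3

[#6][CX3](=O)[#6] is the SMARTS for a ketone: a carbonyl carbon (no H) flanked by two carbons.
The molecule carries 3 separate instances of an acetyl/ketone group (-C(=O)CH3) meeting every constraint; each maps to a distinct set of atoms, giving 3 matches.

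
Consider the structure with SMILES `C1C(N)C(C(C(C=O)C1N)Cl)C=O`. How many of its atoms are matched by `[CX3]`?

Check the 13 heavy atoms by environment: 6× C (X4) → no; 2× C (X3) → match; 2× O (X1) → no; 2× N (X3) → no; 1× Cl (X1) → no.
That gives 2 matching atoms.

2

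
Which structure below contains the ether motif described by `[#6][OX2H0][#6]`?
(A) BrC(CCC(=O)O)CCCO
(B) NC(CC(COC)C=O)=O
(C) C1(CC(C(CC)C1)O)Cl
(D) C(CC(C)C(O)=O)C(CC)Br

B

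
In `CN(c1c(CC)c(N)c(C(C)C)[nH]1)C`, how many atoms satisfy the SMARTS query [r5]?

5

Check the 14 heavy atoms by environment: 1× n (aromatic, in 5-ring) → match; 4× c (aromatic, in 5-ring) → match; 7× C (acyclic) → no; 2× N (acyclic) → no.
Summing the matching environments: 1 + 4 = 5 matching atoms.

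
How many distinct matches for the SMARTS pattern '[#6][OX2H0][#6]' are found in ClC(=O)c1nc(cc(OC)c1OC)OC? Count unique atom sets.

3

[#6][OX2H0][#6] is the SMARTS for an ether: an aliphatic oxygen bridging two carbons with no H on the oxygen.
The molecule carries 3 separate instances of a methoxy ether (-OCH3) meeting every constraint; each maps to a distinct set of atoms, giving 3 matches.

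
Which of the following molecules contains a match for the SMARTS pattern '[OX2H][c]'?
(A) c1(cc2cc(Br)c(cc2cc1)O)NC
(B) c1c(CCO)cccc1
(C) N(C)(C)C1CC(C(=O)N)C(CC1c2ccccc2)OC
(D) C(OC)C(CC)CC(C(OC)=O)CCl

A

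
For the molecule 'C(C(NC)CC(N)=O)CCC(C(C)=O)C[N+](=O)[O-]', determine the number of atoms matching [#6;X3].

2

The query [#6;X3] means: any carbon (aromatic or not) with three total connections.
Check the 18 heavy atoms by environment: 9× C (X4) → no; 2× C (X3) → match; 3× O (X1) → no; 2× N (X3) → no; 1× N (charge +1, X3) → no; 1× O (charge -1, X1) → no.
That gives 2 matching atoms.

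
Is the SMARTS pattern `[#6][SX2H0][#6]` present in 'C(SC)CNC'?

The pattern [#6][SX2H0][#6] describes an aliphatic sulfur bridging two carbons with no H on the sulfur — a thioether.
The molecule carries a methylthio ether (-SCH3), whose atoms satisfy every constraint of the query, so the pattern matches.

Yes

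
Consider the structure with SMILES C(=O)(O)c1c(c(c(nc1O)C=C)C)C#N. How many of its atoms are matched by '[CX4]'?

The query [CX4] means: C with X4: aliphatic carbon with exactly 4 total connections (bonds + H).
Check the 15 heavy atoms by environment: 1× n (aromatic, X2) → no; 5× c (aromatic, X3) → no; 1× C (X2) → no; 1× N (X1) → no; 3× C (X3) → no; 1× O (X1) → no; 2× O (X2) → no; 1× C (X4) → match.
That gives 1 matching atom.

1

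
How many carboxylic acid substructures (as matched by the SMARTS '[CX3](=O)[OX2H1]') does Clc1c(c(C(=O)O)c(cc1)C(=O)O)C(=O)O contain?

3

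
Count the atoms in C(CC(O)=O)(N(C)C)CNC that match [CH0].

1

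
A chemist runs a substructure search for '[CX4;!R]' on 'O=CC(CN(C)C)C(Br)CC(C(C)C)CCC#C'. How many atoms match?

12

The query [CX4;!R] means: aliphatic carbon with four total connections, not in a ring.
Check the 18 heavy atoms by environment: 12× C (X4, acyclic) → match; 2× C (X2, acyclic) → no; 1× N (X3, acyclic) → no; 1× Br (X1, acyclic) → no; 1× C (X3, acyclic) → no; 1× O (X1, acyclic) → no.
That gives 12 matching atoms.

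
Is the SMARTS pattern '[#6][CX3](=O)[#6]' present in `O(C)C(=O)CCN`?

No

The pattern [#6][CX3](=O)[#6] describes a carbonyl carbon (no H) flanked by two carbons — a ketone.
The closest candidate here is a methyl-ester group (-C(=O)OCH3), but one neighbour of the carbonyl carbon is O, not C. No other fragment satisfies the full query, so there is no match.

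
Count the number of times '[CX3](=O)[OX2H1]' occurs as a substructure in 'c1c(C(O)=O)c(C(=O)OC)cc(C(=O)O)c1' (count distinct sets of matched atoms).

[CX3](=O)[OX2H1] is the SMARTS for a carboxylic acid: an sp2 carbon double-bonded to O and single-bonded to an -OH oxygen.
The molecule carries 2 separate instances of a carboxylic acid group (-C(=O)OH) meeting every constraint; each maps to a distinct set of atoms, giving 2 matches.

2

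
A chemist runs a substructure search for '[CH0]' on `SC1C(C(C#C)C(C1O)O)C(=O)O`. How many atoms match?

The query [CH0] means: aliphatic carbon with no attached hydrogen.
Check the 13 heavy atoms by environment: 6× C (H1) → no; 3× O (H1) → no; 2× C (H0) → match; 1× O (H0) → no; 1× S (H1) → no.
That gives 2 matching atoms.

2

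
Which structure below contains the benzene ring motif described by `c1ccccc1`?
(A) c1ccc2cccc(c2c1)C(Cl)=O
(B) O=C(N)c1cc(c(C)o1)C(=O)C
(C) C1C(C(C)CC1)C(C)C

A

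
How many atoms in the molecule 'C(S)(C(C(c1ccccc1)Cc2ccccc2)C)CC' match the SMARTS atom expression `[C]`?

7

The query [C] means: uppercase C matches aliphatic (non-aromatic) carbon only.
Check the 20 heavy atoms by environment: 7× C → match; 12× c (aromatic) → no; 1× S → no.
That gives 7 matching atoms.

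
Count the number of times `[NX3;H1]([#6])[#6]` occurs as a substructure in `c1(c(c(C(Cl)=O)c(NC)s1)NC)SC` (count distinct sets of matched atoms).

2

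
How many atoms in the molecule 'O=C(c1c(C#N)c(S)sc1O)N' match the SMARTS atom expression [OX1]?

The query [OX1] means: aliphatic oxygen with one total connection — typically a carbonyl =O or an oxide.
Check the 12 heavy atoms by environment: 1× s (aromatic, X2) → no; 4× c (aromatic, X3) → no; 1× S (X2) → no; 1× C (X2) → no; 1× N (X1) → no; 1× O (X2) → no; 1× C (X3) → no; 1× O (X1) → match; 1× N (X3) → no.
That gives 1 matching atom.

1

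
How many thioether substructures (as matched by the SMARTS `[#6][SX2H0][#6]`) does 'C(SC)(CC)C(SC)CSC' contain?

3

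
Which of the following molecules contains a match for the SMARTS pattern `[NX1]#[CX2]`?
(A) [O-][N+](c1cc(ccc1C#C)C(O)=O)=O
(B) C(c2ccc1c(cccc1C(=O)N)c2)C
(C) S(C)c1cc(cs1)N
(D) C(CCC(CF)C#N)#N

D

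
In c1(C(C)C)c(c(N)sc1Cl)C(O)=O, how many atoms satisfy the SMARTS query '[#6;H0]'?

5

Check the 13 heavy atoms by environment: 1× s (aromatic, H0) → no; 4× c (aromatic, H0) → match; 1× Cl (H0) → no; 1× C (H0) → match; 1× O (H0) → no; 1× O (H1) → no; 1× C (H1) → no; 2× C (H3) → no; 1× N (H2) → no.
Summing the matching environments: 4 + 1 = 5 matching atoms.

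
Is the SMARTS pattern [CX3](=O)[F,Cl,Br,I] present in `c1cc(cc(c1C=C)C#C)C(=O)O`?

No

The pattern [CX3](=O)[F,Cl,Br,I] describes a carbonyl carbon bonded to a halogen — an acyl halide.
The closest candidate here is a carboxylic acid group (-C(=O)OH), but the carbonyl is bonded to -OH, not to a halogen. No other fragment satisfies the full query, so there is no match.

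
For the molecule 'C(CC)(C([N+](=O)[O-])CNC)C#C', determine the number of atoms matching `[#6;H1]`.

3

The query [#6;H1] means: any carbon bearing exactly one hydrogen.
Check the 12 heavy atoms by environment: 2× C (H3) → no; 2× C (H2) → no; 3× C (H1) → match; 1× N (charge +1, H0) → no; 1× O (charge -1, H0) → no; 1× O (H0) → no; 1× C (H0) → no; 1× N (H1) → no.
That gives 3 matching atoms.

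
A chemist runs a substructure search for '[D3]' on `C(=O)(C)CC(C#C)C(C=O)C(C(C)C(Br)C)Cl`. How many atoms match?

The query [D3] means: atom with exactly three heavy-atom neighbours.
Check the 17 heavy atoms by environment: 4× C (D1) → no; 6× C (D3) → match; 3× C (D2) → no; 2× O (D1) → no; 1× Cl (D1) → no; 1× Br (D1) → no.
That gives 6 matching atoms.

6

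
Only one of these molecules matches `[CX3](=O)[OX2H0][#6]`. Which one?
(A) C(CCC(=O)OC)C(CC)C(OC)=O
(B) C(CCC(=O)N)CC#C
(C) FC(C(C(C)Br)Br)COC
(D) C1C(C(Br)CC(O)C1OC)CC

A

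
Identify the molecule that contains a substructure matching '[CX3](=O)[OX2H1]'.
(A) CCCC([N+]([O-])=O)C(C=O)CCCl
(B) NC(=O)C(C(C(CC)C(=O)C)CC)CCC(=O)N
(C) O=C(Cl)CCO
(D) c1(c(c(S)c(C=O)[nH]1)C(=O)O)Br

[CX3](=O)[OX2H1] describes an sp2 carbon double-bonded to O and single-bonded to an -OH oxygen (a carboxylic acid).
(A) has an aldehyde (-CHO) but there is no singly-bonded oxygen on the carbonyl carbon.
(B) has a primary amide (-C(=O)NH2) but the carbonyl is bonded to N, not to an -OH oxygen.
(C) has an acyl chloride (-C(=O)Cl) but the carbonyl is bonded to Cl, not to an -OH oxygen.
(D) contains a carboxylic acid group (-C(=O)OH), which satisfies every atom and bond constraint.
So the answer is (D).

D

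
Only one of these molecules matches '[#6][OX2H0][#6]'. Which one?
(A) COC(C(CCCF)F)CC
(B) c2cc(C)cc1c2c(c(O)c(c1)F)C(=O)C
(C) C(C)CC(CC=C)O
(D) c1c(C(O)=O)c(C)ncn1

A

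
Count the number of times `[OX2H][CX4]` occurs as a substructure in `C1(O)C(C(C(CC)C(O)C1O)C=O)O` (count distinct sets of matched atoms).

[OX2H][CX4] is the SMARTS for an aliphatic alcohol: a hydroxyl oxygen bound to an sp3 (X4) carbon.
The molecule carries 4 separate instances of a hydroxyl group (-OH) meeting every constraint; each maps to a distinct set of atoms, giving 4 matches.

4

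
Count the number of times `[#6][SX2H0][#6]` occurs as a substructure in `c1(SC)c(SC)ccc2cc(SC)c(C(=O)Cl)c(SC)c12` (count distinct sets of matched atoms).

[#6][SX2H0][#6] is the SMARTS for a thioether: an aliphatic sulfur bridging two carbons with no H on the sulfur.
The molecule carries 4 separate instances of a methylthio ether (-SCH3) meeting every constraint; each maps to a distinct set of atoms, giving 4 matches.

4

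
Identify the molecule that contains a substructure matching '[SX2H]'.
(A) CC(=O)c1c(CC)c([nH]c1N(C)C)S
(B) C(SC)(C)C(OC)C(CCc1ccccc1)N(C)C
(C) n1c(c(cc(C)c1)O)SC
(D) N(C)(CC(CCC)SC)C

[SX2H] describes an aliphatic sulfur with two connections, one being H (a thiol).
(A) contains a thiol (-SH), which satisfies every atom and bond constraint.
(B) has a methylthio ether (-SCH3) but the sulfur has H0 (bonded to two carbons), not H1.
(C) has a methylthio ether (-SCH3) but the sulfur has H0 (bonded to two carbons), not H1.
(D) has a methylthio ether (-SCH3) but the sulfur has H0 (bonded to two carbons), not H1.
So the answer is (A).

A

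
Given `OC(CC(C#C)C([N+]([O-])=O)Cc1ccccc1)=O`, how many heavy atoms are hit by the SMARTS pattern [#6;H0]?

3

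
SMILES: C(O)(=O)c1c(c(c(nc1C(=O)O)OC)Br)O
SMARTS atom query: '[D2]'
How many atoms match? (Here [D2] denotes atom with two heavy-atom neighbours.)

2

The query [D2] means: atom with exactly two heavy-atom neighbours.
Check the 16 heavy atoms by environment: 1× n (aromatic, D2) → match; 5× c (aromatic, D3) → no; 5× O (D1) → no; 2× C (D3) → no; 1× O (D2) → match; 1× C (D1) → no; 1× Br (D1) → no.
Summing the matching environments: 1 + 1 = 2 matching atoms.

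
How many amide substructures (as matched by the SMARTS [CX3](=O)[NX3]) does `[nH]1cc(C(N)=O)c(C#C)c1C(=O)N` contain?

[CX3](=O)[NX3] is the SMARTS for an amide: a carbonyl carbon bonded to a trivalent nitrogen.
The molecule carries 2 separate instances of a primary amide (-C(=O)NH2) meeting every constraint; each maps to a distinct set of atoms, giving 2 matches.

2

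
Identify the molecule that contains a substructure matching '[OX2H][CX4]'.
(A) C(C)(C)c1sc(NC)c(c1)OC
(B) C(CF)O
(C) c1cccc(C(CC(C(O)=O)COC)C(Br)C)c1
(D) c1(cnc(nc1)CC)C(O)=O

[OX2H][CX4] describes a hydroxyl oxygen bound to an sp3 (X4) carbon (an aliphatic alcohol).
(A) has a methoxy ether (-OCH3) but the oxygen has H0 (ether), not H1.
(B) contains a hydroxyl group (-OH), which satisfies every atom and bond constraint.
(C) has a carboxylic acid group (-C(=O)OH) but the -OH is on a CX3 carbonyl carbon, not a CX4 carbon.
(D) has a carboxylic acid group (-C(=O)OH) but the -OH is on a CX3 carbonyl carbon, not a CX4 carbon.
So the answer is (B).

B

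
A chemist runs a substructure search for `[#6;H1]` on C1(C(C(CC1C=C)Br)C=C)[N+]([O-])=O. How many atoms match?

6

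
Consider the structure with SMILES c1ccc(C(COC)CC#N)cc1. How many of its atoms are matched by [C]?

The query [C] means: uppercase C matches aliphatic (non-aromatic) carbon only.
Check the 13 heavy atoms by environment: 5× C → match; 1× O → no; 6× c (aromatic) → no; 1× N → no.
That gives 5 matching atoms.

5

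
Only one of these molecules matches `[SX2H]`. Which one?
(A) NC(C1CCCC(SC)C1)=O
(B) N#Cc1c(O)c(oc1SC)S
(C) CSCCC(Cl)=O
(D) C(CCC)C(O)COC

B

[SX2H] describes an aliphatic sulfur with two connections, one being H (a thiol).
(A) has a methylthio ether (-SCH3) but the sulfur has H0 (bonded to two carbons), not H1.
(B) contains a thiol (-SH), which satisfies every atom and bond constraint.
(C) has a methylthio ether (-SCH3) but the sulfur has H0 (bonded to two carbons), not H1.
(D) has a hydroxyl group (-OH) but it is an -OH, not an -SH.
So the answer is (B).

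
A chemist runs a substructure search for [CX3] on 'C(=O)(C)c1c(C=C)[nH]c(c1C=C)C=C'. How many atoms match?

7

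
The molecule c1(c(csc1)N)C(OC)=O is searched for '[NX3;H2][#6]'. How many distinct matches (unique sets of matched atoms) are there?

1

[NX3;H2][#6] is the SMARTS for a primary amine: a trivalent nitrogen with two H attached to carbon.
Exactly one fragment in the molecule meets all constraints, giving 1 match.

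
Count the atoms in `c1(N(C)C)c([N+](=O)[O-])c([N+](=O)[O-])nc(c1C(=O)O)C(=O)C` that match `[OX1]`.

6

The query [OX1] means: aliphatic oxygen with one total connection — typically a carbonyl =O or an oxide.
Check the 21 heavy atoms by environment: 1× n (aromatic, X2) → no; 5× c (aromatic, X3) → no; 2× C (X3) → no; 4× O (X1) → match; 1× O (X2) → no; 2× N (charge +1, X3) → no; 2× O (charge -1, X1) → match; 3× C (X4) → no; 1× N (X3) → no.
Summing the matching environments: 4 + 2 = 6 matching atoms.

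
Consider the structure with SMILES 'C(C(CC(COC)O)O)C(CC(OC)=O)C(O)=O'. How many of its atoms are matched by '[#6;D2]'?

The query [#6;D2] means: any carbon bonded to exactly two heavy atoms.
Check the 18 heavy atoms by environment: 4× C (D2) → match; 5× C (D3) → no; 5× O (D1) → no; 2× O (D2) → no; 2× C (D1) → no.
That gives 4 matching atoms.

4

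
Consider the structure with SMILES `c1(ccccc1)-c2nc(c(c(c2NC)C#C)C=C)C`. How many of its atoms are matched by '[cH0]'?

6

The query [cH0] means: aromatic carbon with no attached hydrogen (substituted or ring-fusion).
Check the 19 heavy atoms by environment: 1× n (aromatic, H0) → no; 6× c (aromatic, H0) → match; 5× c (aromatic, H1) → no; 2× C (H3) → no; 1× N (H1) → no; 1× C (H0) → no; 2× C (H1) → no; 1× C (H2) → no.
That gives 6 matching atoms.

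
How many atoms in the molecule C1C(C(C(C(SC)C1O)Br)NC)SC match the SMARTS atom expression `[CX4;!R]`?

3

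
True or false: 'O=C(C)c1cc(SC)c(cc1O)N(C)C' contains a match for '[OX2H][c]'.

True

The pattern [OX2H][c] describes a hydroxyl oxygen attached to an aromatic carbon — a phenol.
The molecule carries a hydroxyl group (-OH), whose atoms satisfy every constraint of the query, so the pattern matches.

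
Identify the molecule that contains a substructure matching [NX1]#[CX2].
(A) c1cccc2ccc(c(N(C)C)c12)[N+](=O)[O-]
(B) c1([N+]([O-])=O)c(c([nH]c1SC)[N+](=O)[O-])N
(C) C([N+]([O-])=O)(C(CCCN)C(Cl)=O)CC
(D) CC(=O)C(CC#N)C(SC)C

D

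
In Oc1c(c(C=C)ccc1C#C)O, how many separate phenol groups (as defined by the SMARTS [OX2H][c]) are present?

[OX2H][c] is the SMARTS for a phenol: a hydroxyl oxygen attached to an aromatic carbon.
The molecule carries 2 separate instances of a hydroxyl group (-OH) meeting every constraint; each maps to a distinct set of atoms, giving 2 matches.

2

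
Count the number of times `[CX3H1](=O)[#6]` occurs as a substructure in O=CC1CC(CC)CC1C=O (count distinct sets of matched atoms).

[CX3H1](=O)[#6] is the SMARTS for an aldehyde: an sp2 carbon with one H, double-bonded to O and single-bonded to carbon.
The molecule carries 2 separate instances of an aldehyde (-CHO) meeting every constraint; each maps to a distinct set of atoms, giving 2 matches.

2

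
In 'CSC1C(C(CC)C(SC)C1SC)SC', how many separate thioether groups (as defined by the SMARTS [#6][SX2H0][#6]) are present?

[#6][SX2H0][#6] is the SMARTS for a thioether: an aliphatic sulfur bridging two carbons with no H on the sulfur.
The molecule carries 4 separate instances of a methylthio ether (-SCH3) meeting every constraint; each maps to a distinct set of atoms, giving 4 matches.

4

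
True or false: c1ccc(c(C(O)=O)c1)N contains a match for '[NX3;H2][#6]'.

True

The pattern [NX3;H2][#6] describes a trivalent nitrogen with two H attached to carbon — a primary amine.
The molecule carries a primary amino group (-NH2), whose atoms satisfy every constraint of the query, so the pattern matches.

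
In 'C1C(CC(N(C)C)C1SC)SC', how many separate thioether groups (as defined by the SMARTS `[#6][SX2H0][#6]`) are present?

[#6][SX2H0][#6] is the SMARTS for a thioether: an aliphatic sulfur bridging two carbons with no H on the sulfur.
The molecule carries 2 separate instances of a methylthio ether (-SCH3) meeting every constraint; each maps to a distinct set of atoms, giving 2 matches.

2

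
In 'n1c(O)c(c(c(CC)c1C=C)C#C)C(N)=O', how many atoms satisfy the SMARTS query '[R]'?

6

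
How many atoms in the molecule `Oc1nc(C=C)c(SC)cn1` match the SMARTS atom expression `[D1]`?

3

The query [D1] means: atom with exactly one heavy-atom neighbour (degree 1).
Check the 11 heavy atoms by environment: 2× n (aromatic, D2) → no; 3× c (aromatic, D3) → no; 1× c (aromatic, D2) → no; 1× C (D2) → no; 2× C (D1) → match; 1× S (D2) → no; 1× O (D1) → match.
Summing the matching environments: 2 + 1 = 3 matching atoms.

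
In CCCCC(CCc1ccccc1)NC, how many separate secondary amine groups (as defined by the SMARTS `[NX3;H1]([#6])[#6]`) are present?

[NX3;H1]([#6])[#6] is the SMARTS for a secondary amine: a trivalent nitrogen with one H, bonded to two carbons.
Exactly one fragment in the molecule meets all constraints, giving 1 match.

1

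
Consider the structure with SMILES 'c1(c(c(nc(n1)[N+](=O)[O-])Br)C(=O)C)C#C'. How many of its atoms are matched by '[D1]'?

6

The query [D1] means: atom with exactly one heavy-atom neighbour (degree 1).
Check the 15 heavy atoms by environment: 2× n (aromatic, D2) → no; 4× c (aromatic, D3) → no; 1× C (D3) → no; 2× O (D1) → match; 2× C (D1) → match; 1× C (D2) → no; 1× Br (D1) → match; 1× N (charge +1, D3) → no; 1× O (charge -1, D1) → match.
Summing the matching environments: 2 + 2 + 1 + 1 = 6 matching atoms.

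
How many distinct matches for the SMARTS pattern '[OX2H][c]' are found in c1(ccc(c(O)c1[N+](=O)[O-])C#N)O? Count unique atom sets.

2

[OX2H][c] is the SMARTS for a phenol: a hydroxyl oxygen attached to an aromatic carbon.
The molecule carries 2 separate instances of a hydroxyl group (-OH) meeting every constraint; each maps to a distinct set of atoms, giving 2 matches.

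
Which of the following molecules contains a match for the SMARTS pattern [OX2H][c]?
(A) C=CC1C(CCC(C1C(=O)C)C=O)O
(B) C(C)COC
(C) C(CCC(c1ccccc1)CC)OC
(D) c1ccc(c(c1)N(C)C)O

[OX2H][c] describes a hydroxyl oxygen attached to an aromatic carbon (a phenol).
(A) has a hydroxyl group (-OH) but the -OH is on an aliphatic carbon, not an aromatic c.
(B) has a methoxy ether (-OCH3) but the oxygen has H0, not H1.
(C) has a methoxy ether (-OCH3) but the oxygen has H0, not H1.
(D) contains a hydroxyl group (-OH), which satisfies every atom and bond constraint.
So the answer is (D).

D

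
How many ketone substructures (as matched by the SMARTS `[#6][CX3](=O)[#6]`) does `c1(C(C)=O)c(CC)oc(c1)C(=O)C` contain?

2

[#6][CX3](=O)[#6] is the SMARTS for a ketone: a carbonyl carbon (no H) flanked by two carbons.
The molecule carries 2 separate instances of an acetyl/ketone group (-C(=O)CH3) meeting every constraint; each maps to a distinct set of atoms, giving 2 matches.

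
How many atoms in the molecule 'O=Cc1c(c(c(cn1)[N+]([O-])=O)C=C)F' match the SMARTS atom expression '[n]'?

The query [n] means: lowercase n matches aromatic nitrogen only.
Check the 14 heavy atoms by environment: 1× n (aromatic) → match; 5× c (aromatic) → no; 1× N (charge +1) → no; 1× O (charge -1) → no; 2× O → no; 3× C → no; 1× F → no.
That gives 1 matching atom.

1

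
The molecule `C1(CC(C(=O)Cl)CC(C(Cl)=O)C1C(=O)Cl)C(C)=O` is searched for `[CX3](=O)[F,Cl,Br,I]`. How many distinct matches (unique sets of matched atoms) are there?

3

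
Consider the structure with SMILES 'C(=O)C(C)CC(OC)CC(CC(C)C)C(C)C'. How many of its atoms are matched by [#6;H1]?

The query [#6;H1] means: any carbon bearing exactly one hydrogen.
Check the 17 heavy atoms by environment: 6× C (H3) → no; 6× C (H1) → match; 3× C (H2) → no; 2× O (H0) → no.
That gives 6 matching atoms.

6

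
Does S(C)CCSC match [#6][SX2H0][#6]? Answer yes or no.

Yes

The pattern [#6][SX2H0][#6] describes an aliphatic sulfur bridging two carbons with no H on the sulfur — a thioether.
The molecule carries a methylthio ether (-SCH3), whose atoms satisfy every constraint of the query, so the pattern matches.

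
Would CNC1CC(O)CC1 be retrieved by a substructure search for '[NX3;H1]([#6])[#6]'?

Yes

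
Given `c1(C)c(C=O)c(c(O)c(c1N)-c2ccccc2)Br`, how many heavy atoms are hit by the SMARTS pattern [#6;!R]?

2

Check the 18 heavy atoms by environment: 12× c (aromatic, in 6-ring) → no; 2× C (acyclic) → match; 2× O (acyclic) → no; 1× Br (acyclic) → no; 1× N (acyclic) → no.
That gives 2 matching atoms.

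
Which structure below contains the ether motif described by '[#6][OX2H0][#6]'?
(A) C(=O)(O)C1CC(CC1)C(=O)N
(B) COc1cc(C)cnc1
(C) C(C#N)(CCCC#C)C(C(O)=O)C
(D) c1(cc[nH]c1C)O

B

[#6][OX2H0][#6] describes an aliphatic oxygen bridging two carbons with no H on the oxygen (an ether).
(A) has a carboxylic acid group (-C(=O)OH) but the -OH oxygen has H1; the =O is OX1, not OX2.
(B) contains a methoxy ether (-OCH3), which satisfies every atom and bond constraint.
(C) has a carboxylic acid group (-C(=O)OH) but the -OH oxygen has H1; the =O is OX1, not OX2.
(D) has a hydroxyl group (-OH) but the oxygen has H1, not H0 bridging two carbons.
So the answer is (B).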